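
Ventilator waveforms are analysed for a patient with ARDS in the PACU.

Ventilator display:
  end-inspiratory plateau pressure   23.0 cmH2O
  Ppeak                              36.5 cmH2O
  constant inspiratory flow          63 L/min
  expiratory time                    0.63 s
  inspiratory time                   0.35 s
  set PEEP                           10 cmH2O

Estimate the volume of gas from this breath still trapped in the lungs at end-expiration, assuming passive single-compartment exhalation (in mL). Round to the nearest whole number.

65

Flow: 63 L/min ÷ 60 = 1.05 L/s.
Vt = flow × Ti = 1.05 L/s × 0.35 s × 1000 mL/L = 367.5 mL.
R = (PIP − Pplat)/V̇ = (36.5 − 23.0) / 1.05 = 13.5/1.05 = 12.857 cmH2O·s/L.
C = Vt/(Pplat − PEEP) = 367.5 / (23.0 − 10) = 367.5/13.0 = 28.269 mL/cmH2O.
τ = R × C = 12.857 × 0.02827 L/cmH2O = 0.3635 s.
Fraction remaining = e^(−Te/τ) = e^(−0.63/0.3635) = 0.1767.
Trapped volume = 367.5 × 0.1767 = 64.937 mL.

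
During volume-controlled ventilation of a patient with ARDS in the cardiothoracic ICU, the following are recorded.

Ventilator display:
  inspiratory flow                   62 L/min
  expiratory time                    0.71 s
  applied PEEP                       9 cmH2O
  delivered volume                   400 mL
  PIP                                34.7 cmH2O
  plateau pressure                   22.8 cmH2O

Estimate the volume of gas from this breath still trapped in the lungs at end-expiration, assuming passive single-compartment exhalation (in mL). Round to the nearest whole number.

Flow: 62 L/min ÷ 60 = 1.0333 L/s.
R = (PIP − Pplat)/V̇ = (34.7 − 22.8) / 1.0333 = 11.9/1.0333 = 11.517 cmH2O·s/L.
C = Vt/(Pplat − PEEP) = 400.0 / (22.8 − 9) = 400.0/13.8 = 28.986 mL/cmH2O.
τ = R × C = 11.517 × 0.02899 L/cmH2O = 0.3339 s.
Fraction remaining = e^(−Te/τ) = e^(−0.71/0.3339) = 0.1193.
Trapped volume = 400.0 × 0.1193 = 47.72 mL.

48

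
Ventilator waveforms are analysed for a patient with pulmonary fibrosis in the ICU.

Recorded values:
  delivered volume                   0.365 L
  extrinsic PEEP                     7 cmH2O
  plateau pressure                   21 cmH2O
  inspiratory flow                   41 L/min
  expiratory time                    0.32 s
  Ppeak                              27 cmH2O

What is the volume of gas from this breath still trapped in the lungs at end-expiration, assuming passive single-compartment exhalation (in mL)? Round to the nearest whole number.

90

Flow: 41 L/min ÷ 60 = 0.6833 L/s.
R = (PIP − Pplat)/V̇ = (27 − 21) / 0.6833 = 6.0/0.6833 = 8.781 cmH2O·s/L.
C = Vt/(Pplat − PEEP) = 365.0 / (21 − 7) = 365.0/14.0 = 26.071 mL/cmH2O.
τ = R × C = 8.781 × 0.02607 L/cmH2O = 0.2289 s.
Fraction remaining = e^(−Te/τ) = e^(−0.32/0.2289) = 0.2471.
Trapped volume = 365.0 × 0.2471 = 90.192 mL.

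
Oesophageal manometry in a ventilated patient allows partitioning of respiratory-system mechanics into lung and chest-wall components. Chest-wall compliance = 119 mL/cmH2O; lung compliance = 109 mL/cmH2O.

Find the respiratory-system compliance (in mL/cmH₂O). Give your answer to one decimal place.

56.9

Lung and chest wall are elastances in series: 1/Crs = 1/CL + 1/Ccw.
1/Crs = 1/109 + 1/119 = 0.01758.
Crs = 56.883 mL/cmH2O.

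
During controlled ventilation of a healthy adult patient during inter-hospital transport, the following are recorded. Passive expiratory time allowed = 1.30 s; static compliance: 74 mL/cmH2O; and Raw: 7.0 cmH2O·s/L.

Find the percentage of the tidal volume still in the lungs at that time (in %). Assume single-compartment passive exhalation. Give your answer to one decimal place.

8.1

τ = R × C = 7.0 × 74 mL/cmH2O = 7.0 × 0.074 L/cmH2O = 0.518 s.
Passive exhalation: V(t)/V₀ = e^(−t/τ) = e^(−1.30/0.518) = 0.0813.
Fraction remaining = 0.0813 → 8.13%.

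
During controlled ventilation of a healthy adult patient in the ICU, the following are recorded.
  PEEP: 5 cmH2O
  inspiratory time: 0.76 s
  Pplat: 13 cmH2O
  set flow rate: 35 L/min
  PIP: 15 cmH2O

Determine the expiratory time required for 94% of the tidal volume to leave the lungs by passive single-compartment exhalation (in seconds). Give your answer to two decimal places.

Flow: 35 L/min ÷ 60 = 0.5833 L/s.
Vt = flow × Ti = 0.5833 L/s × 0.76 s × 1000 mL/L = 443.31 mL.
R = (PIP − Pplat)/V̇ = (15 − 13) / 0.5833 = 2.0/0.5833 = 3.429 cmH2O·s/L.
C = Vt/(Pplat − PEEP) = 443.31 / (13 − 5) = 443.31/8.0 = 55.414 mL/cmH2O.
τ = R × C = 3.429 × 0.05541 L/cmH2O = 0.19 s.
t = −τ·ln(1 − 0.94) = −0.19·ln(0.06) = 0.5345 s.

0.53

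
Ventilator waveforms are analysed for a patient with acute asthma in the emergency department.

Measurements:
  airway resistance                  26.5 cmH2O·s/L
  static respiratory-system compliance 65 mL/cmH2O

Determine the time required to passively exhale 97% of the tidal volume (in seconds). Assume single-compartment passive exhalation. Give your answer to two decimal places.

6.04

τ = R × C = 26.5 × 65 mL/cmH2O = 26.5 × 0.065 L/cmH2O = 1.723 s.
Exhaled fraction f = 1 − e^(−t/τ) → t = −τ·ln(1 − f) = −1.723·ln(0.03) = 6.042 s.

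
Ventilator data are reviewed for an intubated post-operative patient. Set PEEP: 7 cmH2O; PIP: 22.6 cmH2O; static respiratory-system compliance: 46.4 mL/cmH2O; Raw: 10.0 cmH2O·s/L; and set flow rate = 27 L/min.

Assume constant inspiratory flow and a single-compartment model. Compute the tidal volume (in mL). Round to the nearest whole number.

515

Flow: 27 L/min ÷ 60 = 0.45 L/s.
Equation of motion (constant flow): PIP = Vt/C + R·V̇ + PEEP.
Vt/C = PIP − R·V̇ − PEEP = 22.6 − 4.5 − 7 = 11.1 cmH2O.
Vt = C × 11.1 = 46.4 × 11.1 = 515.04 mL.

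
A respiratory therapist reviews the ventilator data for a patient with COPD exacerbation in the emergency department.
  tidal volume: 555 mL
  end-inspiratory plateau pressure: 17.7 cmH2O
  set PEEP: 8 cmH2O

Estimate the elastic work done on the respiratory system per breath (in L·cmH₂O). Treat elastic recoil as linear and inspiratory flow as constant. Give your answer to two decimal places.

2.69

Elastic work ≈ ½ × (Pplat − PEEP) × Vt = 0.5 × (17.7 − 8) × 0.555 L = 0.5 × 9.7 × 0.555 = 2.692 L·cmH2O.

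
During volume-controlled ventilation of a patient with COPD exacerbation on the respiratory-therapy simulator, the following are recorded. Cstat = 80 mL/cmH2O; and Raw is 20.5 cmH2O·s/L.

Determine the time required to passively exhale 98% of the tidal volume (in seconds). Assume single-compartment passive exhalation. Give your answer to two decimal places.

6.42

τ = R × C = 20.5 × 80 mL/cmH2O = 20.5 × 0.080 L/cmH2O = 1.64 s.
Exhaled fraction f = 1 − e^(−t/τ) → t = −τ·ln(1 − f) = −1.64·ln(0.02) = 6.416 s.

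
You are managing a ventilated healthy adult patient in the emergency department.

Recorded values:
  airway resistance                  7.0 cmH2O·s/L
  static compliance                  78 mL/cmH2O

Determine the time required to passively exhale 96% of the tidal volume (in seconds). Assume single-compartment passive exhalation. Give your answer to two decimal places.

τ = R × C = 7.0 × 78 mL/cmH2O = 7.0 × 0.078 L/cmH2O = 0.546 s.
Exhaled fraction f = 1 − e^(−t/τ) → t = −τ·ln(1 − f) = −0.546·ln(0.04) = 1.758 s.

1.76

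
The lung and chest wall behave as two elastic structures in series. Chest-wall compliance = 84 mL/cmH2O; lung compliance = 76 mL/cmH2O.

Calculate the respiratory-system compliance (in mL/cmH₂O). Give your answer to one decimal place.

39.9

Lung and chest wall are elastances in series: 1/Crs = 1/CL + 1/Ccw.
1/Crs = 1/76 + 1/84 = 0.02506.
Crs = 39.904 mL/cmH2O.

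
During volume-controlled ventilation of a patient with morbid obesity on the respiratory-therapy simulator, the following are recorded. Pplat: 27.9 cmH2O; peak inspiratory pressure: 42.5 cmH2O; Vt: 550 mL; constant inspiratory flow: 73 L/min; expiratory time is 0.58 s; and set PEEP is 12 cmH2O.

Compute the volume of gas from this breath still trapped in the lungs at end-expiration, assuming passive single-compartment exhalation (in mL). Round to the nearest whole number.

136

Flow: 73 L/min ÷ 60 = 1.2167 L/s.
R = (PIP − Pplat)/V̇ = (42.5 − 27.9) / 1.2167 = 14.6/1.2167 = 12.0 cmH2O·s/L.
C = Vt/(Pplat − PEEP) = 550.0 / (27.9 − 12) = 550.0/15.9 = 34.591 mL/cmH2O.
τ = R × C = 12.0 × 0.03459 L/cmH2O = 0.4151 s.
Fraction remaining = e^(−Te/τ) = e^(−0.58/0.4151) = 0.2473.
Trapped volume = 550.0 × 0.2473 = 136.02 mL.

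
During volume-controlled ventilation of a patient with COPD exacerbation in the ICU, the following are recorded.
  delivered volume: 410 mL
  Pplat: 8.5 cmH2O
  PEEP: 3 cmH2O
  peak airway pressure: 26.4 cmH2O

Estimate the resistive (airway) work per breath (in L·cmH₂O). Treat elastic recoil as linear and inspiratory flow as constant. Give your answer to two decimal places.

With constant inspiratory flow the resistive pressure is constant at PIP − Pplat = 26.4 − 8.5 = 17.9 cmH2O, so resistive work = 17.9 × 0.410 = 7.339 L·cmH2O.

7.34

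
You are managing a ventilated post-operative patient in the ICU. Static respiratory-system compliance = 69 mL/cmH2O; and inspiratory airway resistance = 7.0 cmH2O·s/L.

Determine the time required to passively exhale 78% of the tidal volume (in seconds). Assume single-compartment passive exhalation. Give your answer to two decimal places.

0.73

τ = R × C = 7.0 × 69 mL/cmH2O = 7.0 × 0.069 L/cmH2O = 0.483 s.
Exhaled fraction f = 1 − e^(−t/τ) → t = −τ·ln(1 − f) = −0.483·ln(0.22) = 0.7313 s.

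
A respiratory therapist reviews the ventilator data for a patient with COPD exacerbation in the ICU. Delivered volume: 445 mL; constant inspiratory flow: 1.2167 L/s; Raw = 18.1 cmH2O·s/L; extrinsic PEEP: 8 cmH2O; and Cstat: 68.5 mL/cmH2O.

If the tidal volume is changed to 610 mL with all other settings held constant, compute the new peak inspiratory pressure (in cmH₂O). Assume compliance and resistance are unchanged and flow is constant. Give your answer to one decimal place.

PIP = Vt/C + R·V̇ + PEEP (constant-flow equation of motion).
Only the elastic term changes: ΔPIP = ΔVt / C = (610 − 445) / 68.5 = 2.409 cmH2O.
Original PIP = 445/68.5 + 18.1×1.2167 + 8 = 36.519 cmH2O; new PIP = 36.519 + (2.409) = 38.928 cmH2O.

38.9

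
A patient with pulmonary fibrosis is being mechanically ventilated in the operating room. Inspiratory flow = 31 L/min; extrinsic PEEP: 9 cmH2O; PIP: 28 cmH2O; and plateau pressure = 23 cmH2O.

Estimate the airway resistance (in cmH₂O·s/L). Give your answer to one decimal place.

9.7

Flow: 31 L/min ÷ 60 = 0.5167 L/s.
Raw = (PIP − Pplat) / flow = (28 − 23) / 0.5167 = 5.0 / 0.5167 = 9.677 cmH2O·s/L.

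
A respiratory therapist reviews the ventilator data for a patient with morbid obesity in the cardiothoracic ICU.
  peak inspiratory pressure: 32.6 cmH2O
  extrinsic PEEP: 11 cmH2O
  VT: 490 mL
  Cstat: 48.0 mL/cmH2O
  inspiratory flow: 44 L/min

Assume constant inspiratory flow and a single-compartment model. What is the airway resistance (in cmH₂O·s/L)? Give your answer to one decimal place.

Flow: 44 L/min ÷ 60 = 0.7333 L/s.
Equation of motion (constant flow): PIP = Vt/C + R·V̇ + PEEP.
R·V̇ = PIP − Vt/C − PEEP = 32.6 − 490/48.0 − 11 = 32.6 − 10.208 − 11 = 11.392 cmH2O.
R = 11.392 / 0.7333 = 15.535 cmH2O·s/L.

15.5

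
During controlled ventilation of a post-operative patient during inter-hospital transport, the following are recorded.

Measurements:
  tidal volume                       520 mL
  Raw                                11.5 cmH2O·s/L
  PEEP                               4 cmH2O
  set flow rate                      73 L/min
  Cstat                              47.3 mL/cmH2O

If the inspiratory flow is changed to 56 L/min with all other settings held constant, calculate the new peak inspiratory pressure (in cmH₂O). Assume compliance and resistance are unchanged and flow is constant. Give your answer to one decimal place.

Flow: 73 L/min ÷ 60 = 1.2167 L/s.
New flow: 56 L/min ÷ 60 = 0.9333 L/s.
PIP = Vt/C + R·V̇ + PEEP (constant-flow equation of motion).
Only the resistive term changes: ΔPIP = R × ΔV̇ = 11.5 × (0.9333 − 1.2167) = 11.5 × -0.2834 = -3.259 cmH2O.
Original PIP = 520/47.3 + 11.5×1.2167 + 4 = 28.986 cmH2O; new PIP = 28.986 + (-3.259) = 25.727 cmH2O.

25.7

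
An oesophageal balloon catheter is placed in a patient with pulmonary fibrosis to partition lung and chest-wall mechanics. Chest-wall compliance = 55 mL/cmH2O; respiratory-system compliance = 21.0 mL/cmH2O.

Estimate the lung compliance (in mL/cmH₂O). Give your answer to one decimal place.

34.0

1/CL = 1/Crs − 1/Ccw.
1/CL = 1/21.0 − 1/55 = 0.02944.
CL = 33.967 mL/cmH2O.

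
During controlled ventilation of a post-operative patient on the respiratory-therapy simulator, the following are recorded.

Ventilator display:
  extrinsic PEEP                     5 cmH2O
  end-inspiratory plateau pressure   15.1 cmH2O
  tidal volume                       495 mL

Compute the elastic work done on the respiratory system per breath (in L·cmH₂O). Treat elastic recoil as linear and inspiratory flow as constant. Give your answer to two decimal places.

2.50

Elastic work ≈ ½ × (Pplat − PEEP) × Vt = 0.5 × (15.1 − 5) × 0.495 L = 0.5 × 10.1 × 0.495 = 2.5 L·cmH2O.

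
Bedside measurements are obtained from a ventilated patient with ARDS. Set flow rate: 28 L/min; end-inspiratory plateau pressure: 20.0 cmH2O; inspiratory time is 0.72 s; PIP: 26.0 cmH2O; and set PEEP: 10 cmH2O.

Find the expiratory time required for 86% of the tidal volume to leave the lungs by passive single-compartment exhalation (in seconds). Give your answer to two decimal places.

Flow: 28 L/min ÷ 60 = 0.4667 L/s.
Vt = flow × Ti = 0.4667 L/s × 0.72 s × 1000 mL/L = 336.02 mL.
R = (PIP − Pplat)/V̇ = (26.0 − 20.0) / 0.4667 = 6.0/0.4667 = 12.856 cmH2O·s/L.
C = Vt/(Pplat − PEEP) = 336.02 / (20.0 − 10) = 336.02/10.0 = 33.602 mL/cmH2O.
τ = R × C = 12.856 × 0.0336 L/cmH2O = 0.432 s.
t = −τ·ln(1 − 0.86) = −0.432·ln(0.14) = 0.8494 s.

0.85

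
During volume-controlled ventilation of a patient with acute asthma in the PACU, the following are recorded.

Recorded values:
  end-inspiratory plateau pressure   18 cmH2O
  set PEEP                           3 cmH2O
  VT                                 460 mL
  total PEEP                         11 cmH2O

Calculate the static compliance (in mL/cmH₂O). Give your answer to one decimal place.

65.7

End-expiratory occlusion gives total PEEP = 11 cmH2O (intrinsic PEEP = 11 − 3 = 8). Use total PEEP for the elastic gradient.
Cstat = Vt / (Pplat − PEEPtotal) = 460 / (18 − 11) = 460 / 7.0 = 65.714 mL/cmH2O.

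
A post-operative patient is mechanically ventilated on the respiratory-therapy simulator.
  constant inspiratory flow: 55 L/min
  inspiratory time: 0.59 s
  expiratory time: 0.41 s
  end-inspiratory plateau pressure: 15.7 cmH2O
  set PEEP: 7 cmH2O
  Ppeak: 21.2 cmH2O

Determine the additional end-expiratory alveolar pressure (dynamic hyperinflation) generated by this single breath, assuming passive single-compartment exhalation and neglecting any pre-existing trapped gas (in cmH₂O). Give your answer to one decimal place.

2.9

Flow: 55 L/min ÷ 60 = 0.9167 L/s.
Vt = flow × Ti = 0.9167 L/s × 0.59 s × 1000 mL/L = 540.85 mL.
R = (PIP − Pplat)/V̇ = (21.2 − 15.7) / 0.9167 = 5.5/0.9167 = 6.0 cmH2O·s/L.
C = Vt/(Pplat − PEEP) = 540.85 / (15.7 − 7) = 540.85/8.7 = 62.167 mL/cmH2O.
τ = R × C = 6.0 × 0.06217 L/cmH2O = 0.373 s.
Fraction remaining = e^(−Te/τ) = e^(−0.41/0.373) = 0.3331; trapped volume = 540.85 × 0.3331 = 180.16 mL.
Additional alveolar pressure from trapping ≈ V_trapped / C = 180.16 / 62.167 = 2.898 cmH2O.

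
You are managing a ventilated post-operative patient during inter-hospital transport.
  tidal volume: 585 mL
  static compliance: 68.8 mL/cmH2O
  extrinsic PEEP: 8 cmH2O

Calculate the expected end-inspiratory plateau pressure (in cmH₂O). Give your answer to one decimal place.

Pplat = PEEP + Vt / Cstat = 8 + 585 / 68.8 = 8 + 8.503 = 16.503 cmH2O.

16.5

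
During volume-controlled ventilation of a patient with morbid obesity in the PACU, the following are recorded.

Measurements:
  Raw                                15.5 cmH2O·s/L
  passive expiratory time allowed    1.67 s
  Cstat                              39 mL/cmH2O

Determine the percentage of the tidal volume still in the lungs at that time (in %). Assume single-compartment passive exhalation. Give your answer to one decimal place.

τ = R × C = 15.5 × 39 mL/cmH2O = 15.5 × 0.039 L/cmH2O = 0.6045 s.
Passive exhalation: V(t)/V₀ = e^(−t/τ) = e^(−1.67/0.6045) = 0.06313.
Fraction remaining = 0.06313 → 6.313%.

6.3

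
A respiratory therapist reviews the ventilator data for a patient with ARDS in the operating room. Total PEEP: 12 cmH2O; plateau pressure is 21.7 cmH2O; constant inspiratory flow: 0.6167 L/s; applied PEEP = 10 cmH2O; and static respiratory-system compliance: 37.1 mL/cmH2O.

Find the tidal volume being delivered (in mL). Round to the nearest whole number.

360

End-expiratory occlusion gives total PEEP = 12 cmH2O (intrinsic PEEP = 12 − 10 = 2). Use total PEEP for the elastic gradient.
Vt = Cstat × (Pplat − PEEPtotal) = 37.1 × (21.7 − 12) = 37.1 × 9.7 = 359.87 mL.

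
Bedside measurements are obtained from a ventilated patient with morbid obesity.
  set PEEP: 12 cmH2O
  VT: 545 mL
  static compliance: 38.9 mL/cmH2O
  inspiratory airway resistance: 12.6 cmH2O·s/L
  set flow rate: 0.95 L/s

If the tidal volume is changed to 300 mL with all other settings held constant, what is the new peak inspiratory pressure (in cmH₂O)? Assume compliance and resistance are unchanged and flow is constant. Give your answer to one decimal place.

PIP = Vt/C + R·V̇ + PEEP (constant-flow equation of motion).
Only the elastic term changes: ΔPIP = ΔVt / C = (300 − 545) / 38.9 = -6.298 cmH2O.
Original PIP = 545/38.9 + 12.6×0.95 + 12 = 37.98 cmH2O; new PIP = 37.98 + (-6.298) = 31.682 cmH2O.

31.7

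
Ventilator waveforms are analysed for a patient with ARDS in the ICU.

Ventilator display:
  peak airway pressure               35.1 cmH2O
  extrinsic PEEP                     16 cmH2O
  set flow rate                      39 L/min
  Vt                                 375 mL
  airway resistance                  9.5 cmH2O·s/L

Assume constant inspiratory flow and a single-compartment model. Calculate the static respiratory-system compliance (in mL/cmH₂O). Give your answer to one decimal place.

Flow: 39 L/min ÷ 60 = 0.65 L/s.
Equation of motion (constant flow): PIP = Vt/C + R·V̇ + PEEP.
Vt/C = PIP − R·V̇ − PEEP = 35.1 − 9.5×0.65 − 16 = 35.1 − 6.175 − 16 = 12.925 cmH2O.
C = Vt / 12.925 = 375 / 12.925 = 29.014 mL/cmH2O.

29.0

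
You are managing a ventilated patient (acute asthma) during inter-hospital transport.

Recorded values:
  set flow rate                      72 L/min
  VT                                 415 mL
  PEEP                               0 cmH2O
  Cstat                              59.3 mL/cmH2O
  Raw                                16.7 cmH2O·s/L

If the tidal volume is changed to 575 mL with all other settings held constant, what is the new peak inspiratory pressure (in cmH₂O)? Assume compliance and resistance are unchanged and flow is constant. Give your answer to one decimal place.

29.7

Flow: 72 L/min ÷ 60 = 1.2 L/s.
PIP = Vt/C + R·V̇ + PEEP (constant-flow equation of motion).
Only the elastic term changes: ΔPIP = ΔVt / C = (575 − 415) / 59.3 = 2.698 cmH2O.
Original PIP = 415/59.3 + 16.7×1.2 + 0 = 27.038 cmH2O; new PIP = 27.038 + (2.698) = 29.736 cmH2O.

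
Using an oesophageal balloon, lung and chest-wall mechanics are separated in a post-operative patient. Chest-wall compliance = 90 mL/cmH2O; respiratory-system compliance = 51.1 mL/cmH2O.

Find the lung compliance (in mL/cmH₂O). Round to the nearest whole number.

1/CL = 1/Crs − 1/Ccw.
1/CL = 1/51.1 − 1/90 = 0.008458.
CL = 118.23 mL/cmH2O.

118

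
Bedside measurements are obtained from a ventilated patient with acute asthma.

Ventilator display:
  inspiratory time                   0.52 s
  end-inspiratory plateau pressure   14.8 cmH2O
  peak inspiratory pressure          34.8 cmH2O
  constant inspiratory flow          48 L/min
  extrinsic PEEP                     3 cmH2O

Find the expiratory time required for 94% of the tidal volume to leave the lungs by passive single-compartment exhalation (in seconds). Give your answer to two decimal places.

2.48

Flow: 48 L/min ÷ 60 = 0.8 L/s.
Vt = flow × Ti = 0.8 L/s × 0.52 s × 1000 mL/L = 416.0 mL.
R = (PIP − Pplat)/V̇ = (34.8 − 14.8) / 0.8 = 20.0/0.8 = 25.0 cmH2O·s/L.
C = Vt/(Pplat − PEEP) = 416.0 / (14.8 − 3) = 416.0/11.8 = 35.254 mL/cmH2O.
τ = R × C = 25.0 × 0.03525 L/cmH2O = 0.8813 s.
t = −τ·ln(1 − 0.94) = −0.8813·ln(0.06) = 2.479 s.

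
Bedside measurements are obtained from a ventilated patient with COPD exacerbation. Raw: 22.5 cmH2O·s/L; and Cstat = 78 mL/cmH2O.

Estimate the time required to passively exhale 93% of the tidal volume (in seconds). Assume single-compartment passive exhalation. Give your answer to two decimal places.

4.67

τ = R × C = 22.5 × 78 mL/cmH2O = 22.5 × 0.078 L/cmH2O = 1.755 s.
Exhaled fraction f = 1 − e^(−t/τ) → t = −τ·ln(1 − f) = −1.755·ln(0.07) = 4.667 s.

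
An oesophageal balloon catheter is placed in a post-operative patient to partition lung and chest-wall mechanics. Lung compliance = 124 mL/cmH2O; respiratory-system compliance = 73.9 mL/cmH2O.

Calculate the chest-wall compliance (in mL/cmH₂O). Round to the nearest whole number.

183

1/Ccw = 1/Crs − 1/CL.
1/Ccw = 1/73.9 − 1/124 = 0.005467.
Ccw = 182.92 mL/cmH2O.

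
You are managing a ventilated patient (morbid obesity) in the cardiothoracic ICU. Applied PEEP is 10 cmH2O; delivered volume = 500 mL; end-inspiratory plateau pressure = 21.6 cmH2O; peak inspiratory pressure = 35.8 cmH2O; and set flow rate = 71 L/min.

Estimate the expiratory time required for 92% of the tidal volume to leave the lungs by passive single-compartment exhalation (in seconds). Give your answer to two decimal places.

Flow: 71 L/min ÷ 60 = 1.1833 L/s.
R = (PIP − Pplat)/V̇ = (35.8 − 21.6) / 1.1833 = 14.2/1.1833 = 12.0 cmH2O·s/L.
C = Vt/(Pplat − PEEP) = 500.0 / (21.6 − 10) = 500.0/11.6 = 43.103 mL/cmH2O.
τ = R × C = 12.0 × 0.0431 L/cmH2O = 0.5172 s.
t = −τ·ln(1 − 0.92) = −0.5172·ln(0.08) = 1.306 s.

1.31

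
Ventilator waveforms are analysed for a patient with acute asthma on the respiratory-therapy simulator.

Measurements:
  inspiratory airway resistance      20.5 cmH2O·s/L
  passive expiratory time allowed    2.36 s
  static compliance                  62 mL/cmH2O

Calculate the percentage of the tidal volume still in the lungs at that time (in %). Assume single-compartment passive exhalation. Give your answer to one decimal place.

τ = R × C = 20.5 × 62 mL/cmH2O = 20.5 × 0.062 L/cmH2O = 1.271 s.
Passive exhalation: V(t)/V₀ = e^(−t/τ) = e^(−2.36/1.271) = 0.1562.
Fraction remaining = 0.1562 → 15.62%.

15.6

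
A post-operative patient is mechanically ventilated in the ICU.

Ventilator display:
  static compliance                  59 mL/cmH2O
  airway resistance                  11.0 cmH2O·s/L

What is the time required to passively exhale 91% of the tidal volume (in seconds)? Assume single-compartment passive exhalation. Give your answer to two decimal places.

τ = R × C = 11.0 × 59 mL/cmH2O = 11.0 × 0.059 L/cmH2O = 0.649 s.
Exhaled fraction f = 1 − e^(−t/τ) → t = −τ·ln(1 − f) = −0.649·ln(0.09) = 1.563 s.

1.56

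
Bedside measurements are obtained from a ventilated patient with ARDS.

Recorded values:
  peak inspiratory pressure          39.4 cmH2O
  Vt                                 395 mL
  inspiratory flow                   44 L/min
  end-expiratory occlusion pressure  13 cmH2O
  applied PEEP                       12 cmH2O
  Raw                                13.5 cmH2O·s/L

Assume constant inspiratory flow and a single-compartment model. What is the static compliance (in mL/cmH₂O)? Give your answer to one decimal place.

23.9

Flow: 44 L/min ÷ 60 = 0.7333 L/s.
Total PEEP = 13 cmH2O (set 12 + intrinsic 1); this is the baseline alveolar pressure.
Equation of motion (constant flow): PIP = Vt/C + R·V̇ + PEEP.
Vt/C = PIP − R·V̇ − PEEP = 39.4 − 13.5×0.7333 − 13 = 39.4 − 9.9 − 13 = 16.5 cmH2O.
C = Vt / 16.5 = 395 / 16.5 = 23.939 mL/cmH2O.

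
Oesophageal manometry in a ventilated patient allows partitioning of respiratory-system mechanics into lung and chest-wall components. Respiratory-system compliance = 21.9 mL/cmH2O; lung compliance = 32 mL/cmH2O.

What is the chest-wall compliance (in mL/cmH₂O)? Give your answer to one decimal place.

69.4

1/Ccw = 1/Crs − 1/CL.
1/Ccw = 1/21.9 − 1/32 = 0.01441.
Ccw = 69.396 mL/cmH2O.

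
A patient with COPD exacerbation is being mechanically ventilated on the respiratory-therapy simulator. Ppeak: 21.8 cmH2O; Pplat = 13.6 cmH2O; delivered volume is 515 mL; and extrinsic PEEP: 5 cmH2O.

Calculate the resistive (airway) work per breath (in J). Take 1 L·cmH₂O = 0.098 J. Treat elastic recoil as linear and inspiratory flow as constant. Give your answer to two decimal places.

With constant inspiratory flow the resistive pressure is constant at PIP − Pplat = 21.8 − 13.6 = 8.2 cmH2O, so resistive work = 8.2 × 0.515 = 4.223 L·cmH2O.
× 0.098 J/(L·cmH2O) → 0.4139 J.

0.41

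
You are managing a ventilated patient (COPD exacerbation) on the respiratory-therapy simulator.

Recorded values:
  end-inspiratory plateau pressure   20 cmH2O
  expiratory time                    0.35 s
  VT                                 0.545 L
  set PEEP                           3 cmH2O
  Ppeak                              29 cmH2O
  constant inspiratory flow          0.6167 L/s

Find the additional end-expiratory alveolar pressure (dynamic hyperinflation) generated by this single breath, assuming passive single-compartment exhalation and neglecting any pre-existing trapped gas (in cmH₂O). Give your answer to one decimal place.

R = (PIP − Pplat)/V̇ = (29 − 20) / 0.6167 = 9.0/0.6167 = 14.594 cmH2O·s/L.
C = Vt/(Pplat − PEEP) = 545.0 / (20 − 3) = 545.0/17.0 = 32.059 mL/cmH2O.
τ = R × C = 14.594 × 0.03206 L/cmH2O = 0.4679 s.
Fraction remaining = e^(−Te/τ) = e^(−0.35/0.4679) = 0.4733; trapped volume = 545.0 × 0.4733 = 257.95 mL.
Additional alveolar pressure from trapping ≈ V_trapped / C = 257.95 / 32.059 = 8.046 cmH2O.

8.0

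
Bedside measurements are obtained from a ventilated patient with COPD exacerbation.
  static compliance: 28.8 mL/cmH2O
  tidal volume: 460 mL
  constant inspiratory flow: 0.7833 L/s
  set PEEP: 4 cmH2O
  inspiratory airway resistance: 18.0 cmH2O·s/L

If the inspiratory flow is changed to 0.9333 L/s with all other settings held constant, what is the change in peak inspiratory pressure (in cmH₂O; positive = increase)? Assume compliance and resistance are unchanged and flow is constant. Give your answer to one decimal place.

2.7

PIP = Vt/C + R·V̇ + PEEP (constant-flow equation of motion).
Only the resistive term changes: ΔPIP = R × ΔV̇ = 18.0 × (0.9333 − 0.7833) = 18.0 × 0.15 = 2.7 cmH2O.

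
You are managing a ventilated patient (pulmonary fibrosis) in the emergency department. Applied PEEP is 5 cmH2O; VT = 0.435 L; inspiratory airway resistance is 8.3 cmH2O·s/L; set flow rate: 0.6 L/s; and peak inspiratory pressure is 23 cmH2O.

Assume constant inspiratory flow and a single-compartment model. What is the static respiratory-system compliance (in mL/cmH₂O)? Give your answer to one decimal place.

33.4

Equation of motion (constant flow): PIP = Vt/C + R·V̇ + PEEP.
Vt/C = PIP − R·V̇ − PEEP = 23 − 8.3×0.6 − 5 = 23 − 4.98 − 5 = 13.02 cmH2O.
C = Vt / 13.02 = 435 / 13.02 = 33.41 mL/cmH2O.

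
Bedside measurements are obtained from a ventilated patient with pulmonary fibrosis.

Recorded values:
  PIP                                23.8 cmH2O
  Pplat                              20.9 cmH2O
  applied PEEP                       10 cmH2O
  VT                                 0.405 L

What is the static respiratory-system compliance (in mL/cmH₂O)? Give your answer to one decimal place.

Cstat = Vt / (Pplat − PEEP) = 405 / (20.9 − 10) = 405 / 10.9 = 37.156 mL/cmH2O.

37.2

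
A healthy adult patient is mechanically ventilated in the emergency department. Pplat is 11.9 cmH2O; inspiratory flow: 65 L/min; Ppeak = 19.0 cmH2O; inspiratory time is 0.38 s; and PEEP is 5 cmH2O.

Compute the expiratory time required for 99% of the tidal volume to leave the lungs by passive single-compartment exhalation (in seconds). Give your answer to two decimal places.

Flow: 65 L/min ÷ 60 = 1.0833 L/s.
Vt = flow × Ti = 1.0833 L/s × 0.38 s × 1000 mL/L = 411.65 mL.
R = (PIP − Pplat)/V̇ = (19.0 − 11.9) / 1.0833 = 7.1/1.0833 = 6.554 cmH2O·s/L.
C = Vt/(Pplat − PEEP) = 411.65 / (11.9 − 5) = 411.65/6.9 = 59.659 mL/cmH2O.
τ = R × C = 6.554 × 0.05966 L/cmH2O = 0.391 s.
t = −τ·ln(1 − 0.99) = −0.391·ln(0.01) = 1.801 s.

1.80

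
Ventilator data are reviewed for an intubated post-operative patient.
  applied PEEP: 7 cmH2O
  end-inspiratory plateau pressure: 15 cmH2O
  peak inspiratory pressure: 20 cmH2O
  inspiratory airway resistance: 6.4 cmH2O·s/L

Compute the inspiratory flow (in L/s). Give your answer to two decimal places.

0.78

flow = (PIP − Pplat) / Raw = 5.0 / 6.4 = 0.7813 L/s.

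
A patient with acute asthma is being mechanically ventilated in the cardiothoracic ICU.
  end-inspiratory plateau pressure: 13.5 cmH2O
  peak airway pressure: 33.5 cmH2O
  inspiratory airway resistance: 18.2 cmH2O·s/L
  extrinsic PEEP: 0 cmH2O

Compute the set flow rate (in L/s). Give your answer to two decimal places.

flow = (PIP − Pplat) / Raw = 20.0 / 18.2 = 1.099 L/s.

1.10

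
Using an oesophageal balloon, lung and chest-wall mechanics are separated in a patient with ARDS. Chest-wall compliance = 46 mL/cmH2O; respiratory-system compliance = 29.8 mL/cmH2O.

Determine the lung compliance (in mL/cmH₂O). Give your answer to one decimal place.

1/CL = 1/Crs − 1/Ccw.
1/CL = 1/29.8 − 1/46 = 0.01182.
CL = 84.602 mL/cmH2O.

84.6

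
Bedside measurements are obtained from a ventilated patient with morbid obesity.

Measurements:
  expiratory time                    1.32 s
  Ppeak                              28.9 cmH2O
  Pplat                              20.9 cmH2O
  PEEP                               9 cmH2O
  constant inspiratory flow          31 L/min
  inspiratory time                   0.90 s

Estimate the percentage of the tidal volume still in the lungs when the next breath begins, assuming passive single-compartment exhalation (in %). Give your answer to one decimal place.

Flow: 31 L/min ÷ 60 = 0.5167 L/s.
Vt = flow × Ti = 0.5167 L/s × 0.90 s × 1000 mL/L = 465.03 mL.
R = (PIP − Pplat)/V̇ = (28.9 − 20.9) / 0.5167 = 8.0/0.5167 = 15.483 cmH2O·s/L.
C = Vt/(Pplat − PEEP) = 465.03 / (20.9 − 9) = 465.03/11.9 = 39.078 mL/cmH2O.
τ = R × C = 15.483 × 0.03908 L/cmH2O = 0.6051 s.
Fraction remaining at end-expiration = e^(−Te/τ) = e^(−1.32/0.6051) = 0.1129 → 11.29%.

11.3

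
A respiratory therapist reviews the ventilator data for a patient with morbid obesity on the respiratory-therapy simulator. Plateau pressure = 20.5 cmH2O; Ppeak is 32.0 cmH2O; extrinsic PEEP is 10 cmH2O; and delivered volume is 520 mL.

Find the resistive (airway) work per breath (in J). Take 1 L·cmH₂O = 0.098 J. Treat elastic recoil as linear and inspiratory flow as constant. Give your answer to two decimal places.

0.59

With constant inspiratory flow the resistive pressure is constant at PIP − Pplat = 32.0 − 20.5 = 11.5 cmH2O, so resistive work = 11.5 × 0.520 = 5.98 L·cmH2O.
× 0.098 J/(L·cmH2O) → 0.586 J.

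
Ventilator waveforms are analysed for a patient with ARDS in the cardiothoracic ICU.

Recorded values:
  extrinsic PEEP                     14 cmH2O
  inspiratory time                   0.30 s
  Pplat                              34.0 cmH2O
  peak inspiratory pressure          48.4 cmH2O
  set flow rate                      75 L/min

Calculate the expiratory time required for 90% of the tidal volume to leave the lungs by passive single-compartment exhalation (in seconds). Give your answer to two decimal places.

Flow: 75 L/min ÷ 60 = 1.25 L/s.
Vt = flow × Ti = 1.25 L/s × 0.30 s × 1000 mL/L = 375.0 mL.
R = (PIP − Pplat)/V̇ = (48.4 − 34.0) / 1.25 = 14.4/1.25 = 11.52 cmH2O·s/L.
C = Vt/(Pplat − PEEP) = 375.0 / (34.0 − 14) = 375.0/20.0 = 18.75 mL/cmH2O.
τ = R × C = 11.52 × 0.01875 L/cmH2O = 0.216 s.
t = −τ·ln(1 − 0.90) = −0.216·ln(0.1) = 0.4974 s.

0.50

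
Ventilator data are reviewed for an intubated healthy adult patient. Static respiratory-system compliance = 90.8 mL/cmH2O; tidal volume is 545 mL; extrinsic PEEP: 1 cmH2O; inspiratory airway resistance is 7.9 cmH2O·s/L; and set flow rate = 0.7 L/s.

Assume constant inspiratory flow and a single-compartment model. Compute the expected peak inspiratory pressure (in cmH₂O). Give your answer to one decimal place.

Equation of motion (constant flow): PIP = Vt/C + R·V̇ + PEEP.
PIP = 545/90.8 + 7.9×0.7 + 1 = 6.002 + 5.53 + 1 = 12.532 cmH2O.

12.5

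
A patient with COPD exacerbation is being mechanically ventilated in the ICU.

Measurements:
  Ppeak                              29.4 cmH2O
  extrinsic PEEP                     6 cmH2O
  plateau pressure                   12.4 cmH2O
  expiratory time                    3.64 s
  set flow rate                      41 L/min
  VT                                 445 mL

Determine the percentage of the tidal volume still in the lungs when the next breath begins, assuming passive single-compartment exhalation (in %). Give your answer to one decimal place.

12.2

Flow: 41 L/min ÷ 60 = 0.6833 L/s.
R = (PIP − Pplat)/V̇ = (29.4 − 12.4) / 0.6833 = 17.0/0.6833 = 24.879 cmH2O·s/L.
C = Vt/(Pplat − PEEP) = 445.0 / (12.4 − 6) = 445.0/6.4 = 69.531 mL/cmH2O.
τ = R × C = 24.879 × 0.06953 L/cmH2O = 1.73 s.
Fraction remaining at end-expiration = e^(−Te/τ) = e^(−3.64/1.73) = 0.122 → 12.2%.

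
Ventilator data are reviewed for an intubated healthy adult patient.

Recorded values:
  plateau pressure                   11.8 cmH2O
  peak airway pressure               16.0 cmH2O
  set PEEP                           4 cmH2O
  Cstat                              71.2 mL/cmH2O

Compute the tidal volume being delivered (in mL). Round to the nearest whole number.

555

Vt = Cstat × (Pplat − PEEP) = 71.2 × (11.8 − 4) = 71.2 × 7.8 = 555.36 mL.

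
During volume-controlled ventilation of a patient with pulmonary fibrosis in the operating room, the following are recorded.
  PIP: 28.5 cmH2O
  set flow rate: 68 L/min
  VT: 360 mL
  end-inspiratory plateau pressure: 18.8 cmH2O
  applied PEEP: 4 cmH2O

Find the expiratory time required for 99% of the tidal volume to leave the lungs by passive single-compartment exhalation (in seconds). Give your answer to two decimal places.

Flow: 68 L/min ÷ 60 = 1.1333 L/s.
R = (PIP − Pplat)/V̇ = (28.5 − 18.8) / 1.1333 = 9.7/1.1333 = 8.559 cmH2O·s/L.
C = Vt/(Pplat − PEEP) = 360.0 / (18.8 − 4) = 360.0/14.8 = 24.324 mL/cmH2O.
τ = R × C = 8.559 × 0.02432 L/cmH2O = 0.2082 s.
t = −τ·ln(1 − 0.99) = −0.2082·ln(0.01) = 0.9588 s.

0.96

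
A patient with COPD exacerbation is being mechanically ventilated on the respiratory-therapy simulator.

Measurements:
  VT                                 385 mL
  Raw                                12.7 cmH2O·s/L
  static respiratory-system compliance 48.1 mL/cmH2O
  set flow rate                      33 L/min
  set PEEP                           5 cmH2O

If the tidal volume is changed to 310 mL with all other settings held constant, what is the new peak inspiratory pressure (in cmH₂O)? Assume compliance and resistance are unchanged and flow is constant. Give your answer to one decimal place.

Flow: 33 L/min ÷ 60 = 0.55 L/s.
PIP = Vt/C + R·V̇ + PEEP (constant-flow equation of motion).
Only the elastic term changes: ΔPIP = ΔVt / C = (310 − 385) / 48.1 = -1.559 cmH2O.
Original PIP = 385/48.1 + 12.7×0.55 + 5 = 19.989 cmH2O; new PIP = 19.989 + (-1.559) = 18.43 cmH2O.

18.4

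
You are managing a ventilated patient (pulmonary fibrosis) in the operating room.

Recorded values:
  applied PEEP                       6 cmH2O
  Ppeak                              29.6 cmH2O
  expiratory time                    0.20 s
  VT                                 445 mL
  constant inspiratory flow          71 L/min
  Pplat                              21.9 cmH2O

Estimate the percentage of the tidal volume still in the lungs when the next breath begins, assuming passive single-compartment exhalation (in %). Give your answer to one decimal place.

Flow: 71 L/min ÷ 60 = 1.1833 L/s.
R = (PIP − Pplat)/V̇ = (29.6 − 21.9) / 1.1833 = 7.7/1.1833 = 6.507 cmH2O·s/L.
C = Vt/(Pplat − PEEP) = 445.0 / (21.9 − 6) = 445.0/15.9 = 27.987 mL/cmH2O.
τ = R × C = 6.507 × 0.02799 L/cmH2O = 0.1821 s.
Fraction remaining at end-expiration = e^(−Te/τ) = e^(−0.20/0.1821) = 0.3334 → 33.34%.

33.3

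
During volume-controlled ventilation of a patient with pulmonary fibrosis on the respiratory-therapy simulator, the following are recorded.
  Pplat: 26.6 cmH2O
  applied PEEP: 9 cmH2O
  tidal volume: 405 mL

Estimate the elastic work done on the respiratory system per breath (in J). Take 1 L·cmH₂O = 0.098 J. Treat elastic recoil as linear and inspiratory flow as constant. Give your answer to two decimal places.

Elastic work ≈ ½ × (Pplat − PEEP) × Vt = 0.5 × (26.6 − 9) × 0.405 L = 0.5 × 17.6 × 0.405 = 3.564 L·cmH2O.
× 0.098 J/(L·cmH2O) → 0.3493 J.

0.35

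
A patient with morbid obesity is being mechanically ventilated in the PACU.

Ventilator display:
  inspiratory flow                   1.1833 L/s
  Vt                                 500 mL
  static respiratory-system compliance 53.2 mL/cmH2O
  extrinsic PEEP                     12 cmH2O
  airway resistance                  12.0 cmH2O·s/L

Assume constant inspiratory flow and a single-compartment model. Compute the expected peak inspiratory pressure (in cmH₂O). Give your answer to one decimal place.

35.6

Equation of motion (constant flow): PIP = Vt/C + R·V̇ + PEEP.
PIP = 500/53.2 + 12.0×1.1833 + 12 = 9.398 + 14.2 + 12 = 35.598 cmH2O.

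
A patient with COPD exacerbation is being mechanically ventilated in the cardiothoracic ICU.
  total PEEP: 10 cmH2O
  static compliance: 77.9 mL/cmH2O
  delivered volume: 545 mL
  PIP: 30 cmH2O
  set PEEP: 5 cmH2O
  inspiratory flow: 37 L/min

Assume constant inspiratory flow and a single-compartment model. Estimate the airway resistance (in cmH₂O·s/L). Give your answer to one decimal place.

Flow: 37 L/min ÷ 60 = 0.6167 L/s.
Total PEEP = 10 cmH2O (set 5 + intrinsic 5); this is the baseline alveolar pressure.
Equation of motion (constant flow): PIP = Vt/C + R·V̇ + PEEP.
R·V̇ = PIP − Vt/C − PEEP = 30 − 545/77.9 − 10 = 30 − 6.996 − 10 = 13.004 cmH2O.
R = 13.004 / 0.6167 = 21.086 cmH2O·s/L.

21.1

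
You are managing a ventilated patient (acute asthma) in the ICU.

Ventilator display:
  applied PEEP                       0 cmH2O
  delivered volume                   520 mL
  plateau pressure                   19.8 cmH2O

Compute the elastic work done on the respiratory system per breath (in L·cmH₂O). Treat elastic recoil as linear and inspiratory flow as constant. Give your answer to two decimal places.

Elastic work ≈ ½ × (Pplat − PEEP) × Vt = 0.5 × (19.8 − 0) × 0.520 L = 0.5 × 19.8 × 0.520 = 5.148 L·cmH2O.

5.15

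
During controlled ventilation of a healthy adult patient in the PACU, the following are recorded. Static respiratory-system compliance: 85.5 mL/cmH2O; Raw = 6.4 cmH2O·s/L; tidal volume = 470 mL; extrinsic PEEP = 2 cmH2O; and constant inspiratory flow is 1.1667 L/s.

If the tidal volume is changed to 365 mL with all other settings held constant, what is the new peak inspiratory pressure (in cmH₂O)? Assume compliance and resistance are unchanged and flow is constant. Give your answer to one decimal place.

PIP = Vt/C + R·V̇ + PEEP (constant-flow equation of motion).
Only the elastic term changes: ΔPIP = ΔVt / C = (365 − 470) / 85.5 = -1.228 cmH2O.
Original PIP = 470/85.5 + 6.4×1.1667 + 2 = 14.964 cmH2O; new PIP = 14.964 + (-1.228) = 13.736 cmH2O.

13.7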